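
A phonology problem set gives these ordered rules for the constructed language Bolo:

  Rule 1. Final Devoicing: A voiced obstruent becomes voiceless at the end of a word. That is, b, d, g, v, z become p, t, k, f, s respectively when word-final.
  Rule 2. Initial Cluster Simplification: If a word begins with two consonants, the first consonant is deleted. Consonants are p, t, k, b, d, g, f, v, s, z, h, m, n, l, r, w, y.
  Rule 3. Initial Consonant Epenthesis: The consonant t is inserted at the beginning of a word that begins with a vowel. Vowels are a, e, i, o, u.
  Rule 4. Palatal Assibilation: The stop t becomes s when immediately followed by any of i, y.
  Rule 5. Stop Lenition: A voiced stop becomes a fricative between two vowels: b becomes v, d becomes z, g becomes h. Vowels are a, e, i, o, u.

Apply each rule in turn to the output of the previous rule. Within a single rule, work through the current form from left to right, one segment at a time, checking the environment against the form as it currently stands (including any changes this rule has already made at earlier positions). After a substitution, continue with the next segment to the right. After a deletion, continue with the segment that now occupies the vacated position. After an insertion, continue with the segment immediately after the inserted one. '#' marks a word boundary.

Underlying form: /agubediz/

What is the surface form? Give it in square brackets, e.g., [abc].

[tahuvezis]

Rule 1 Final Devoicing: [agubediz] → [agubedis]
Rule 2 Initial Cluster Simplification: no change — [agubedis]
Rule 3 Initial Consonant Epenthesis: [agubedis] → [tagubedis]
Rule 4 Palatal Assibilation: no change — [tagubedis]
Rule 5 Stop Lenition: [tagubedis] → [tahuvezis]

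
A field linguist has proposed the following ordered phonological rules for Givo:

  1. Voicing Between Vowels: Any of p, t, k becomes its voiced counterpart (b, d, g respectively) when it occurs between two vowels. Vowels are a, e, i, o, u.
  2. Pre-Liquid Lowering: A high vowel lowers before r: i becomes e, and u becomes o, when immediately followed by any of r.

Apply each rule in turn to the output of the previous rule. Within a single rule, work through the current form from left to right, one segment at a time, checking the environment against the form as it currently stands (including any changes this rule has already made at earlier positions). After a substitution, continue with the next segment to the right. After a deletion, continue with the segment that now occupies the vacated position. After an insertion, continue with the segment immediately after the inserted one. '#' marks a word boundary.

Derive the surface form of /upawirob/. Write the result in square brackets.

1 Voicing Between Vowels: [upawirob] → [ubawirob]
2 Pre-Liquid Lowering: [ubawirob] → [ubawerob]

[ubawerob]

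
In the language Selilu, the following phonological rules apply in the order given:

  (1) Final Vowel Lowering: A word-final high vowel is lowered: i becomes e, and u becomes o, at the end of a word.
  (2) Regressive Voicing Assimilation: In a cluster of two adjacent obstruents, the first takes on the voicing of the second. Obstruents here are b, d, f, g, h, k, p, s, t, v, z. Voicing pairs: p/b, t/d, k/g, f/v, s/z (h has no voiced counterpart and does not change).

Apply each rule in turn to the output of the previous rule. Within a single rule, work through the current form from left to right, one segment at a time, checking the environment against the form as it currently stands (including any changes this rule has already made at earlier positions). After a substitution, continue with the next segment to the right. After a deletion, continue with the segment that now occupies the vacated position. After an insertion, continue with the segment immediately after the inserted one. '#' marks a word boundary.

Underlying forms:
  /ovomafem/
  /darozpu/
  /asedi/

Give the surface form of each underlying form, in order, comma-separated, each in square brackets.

/ovomafem/:
  (1) Final Vowel Lowering: no change — [ovomafem]
  (2) Regressive Voicing Assimilation: no change — [ovomafem]
/darozpu/:
  (1) Final Vowel Lowering: [darozpu] → [darozpo]
  (2) Regressive Voicing Assimilation: [darozpo] → [darospo]
/asedi/:
  (1) Final Vowel Lowering: [asedi] → [asede]
  (2) Regressive Voicing Assimilation: no change — [asede]

[ovomafem], [darospo], [asede]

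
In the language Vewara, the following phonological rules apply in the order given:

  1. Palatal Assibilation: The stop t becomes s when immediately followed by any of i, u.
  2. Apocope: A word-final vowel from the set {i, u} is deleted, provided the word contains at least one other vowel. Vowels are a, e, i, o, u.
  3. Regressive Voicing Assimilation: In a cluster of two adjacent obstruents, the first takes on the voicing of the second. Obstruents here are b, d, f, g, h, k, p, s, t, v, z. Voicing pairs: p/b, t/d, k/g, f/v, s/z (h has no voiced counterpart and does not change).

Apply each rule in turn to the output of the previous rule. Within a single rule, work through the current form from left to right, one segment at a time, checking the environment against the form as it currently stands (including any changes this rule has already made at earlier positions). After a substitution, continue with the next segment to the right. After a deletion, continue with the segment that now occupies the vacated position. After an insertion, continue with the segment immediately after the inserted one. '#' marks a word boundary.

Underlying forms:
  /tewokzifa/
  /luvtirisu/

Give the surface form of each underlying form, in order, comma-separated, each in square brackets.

[tewogzifa], [lufsiris]

/tewokzifa/:
  1 Palatal Assibilation: no change — [tewokzifa]
  2 Apocope: no change — [tewokzifa]
  3 Regressive Voicing Assimilation: [tewokzifa] → [tewogzifa]
/luvtirisu/:
  1 Palatal Assibilation: [luvtirisu] → [luvsirisu]
  2 Apocope: [luvsirisu] → [luvsiris]
  3 Regressive Voicing Assimilation: [luvsiris] → [lufsiris]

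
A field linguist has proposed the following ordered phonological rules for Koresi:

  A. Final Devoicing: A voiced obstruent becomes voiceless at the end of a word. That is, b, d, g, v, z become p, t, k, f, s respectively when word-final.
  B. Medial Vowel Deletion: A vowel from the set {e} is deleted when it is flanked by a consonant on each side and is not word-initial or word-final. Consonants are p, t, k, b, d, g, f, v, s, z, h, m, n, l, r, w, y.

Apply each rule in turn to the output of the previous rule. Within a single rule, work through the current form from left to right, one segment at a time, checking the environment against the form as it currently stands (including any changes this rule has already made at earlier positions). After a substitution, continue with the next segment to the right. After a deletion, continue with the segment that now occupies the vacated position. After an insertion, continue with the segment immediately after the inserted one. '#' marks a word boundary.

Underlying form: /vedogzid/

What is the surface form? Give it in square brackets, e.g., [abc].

[vdogzit]

A Final Devoicing: [vedogzid] → [vedogzit]
B Medial Vowel Deletion: [vedogzit] → [vdogzit]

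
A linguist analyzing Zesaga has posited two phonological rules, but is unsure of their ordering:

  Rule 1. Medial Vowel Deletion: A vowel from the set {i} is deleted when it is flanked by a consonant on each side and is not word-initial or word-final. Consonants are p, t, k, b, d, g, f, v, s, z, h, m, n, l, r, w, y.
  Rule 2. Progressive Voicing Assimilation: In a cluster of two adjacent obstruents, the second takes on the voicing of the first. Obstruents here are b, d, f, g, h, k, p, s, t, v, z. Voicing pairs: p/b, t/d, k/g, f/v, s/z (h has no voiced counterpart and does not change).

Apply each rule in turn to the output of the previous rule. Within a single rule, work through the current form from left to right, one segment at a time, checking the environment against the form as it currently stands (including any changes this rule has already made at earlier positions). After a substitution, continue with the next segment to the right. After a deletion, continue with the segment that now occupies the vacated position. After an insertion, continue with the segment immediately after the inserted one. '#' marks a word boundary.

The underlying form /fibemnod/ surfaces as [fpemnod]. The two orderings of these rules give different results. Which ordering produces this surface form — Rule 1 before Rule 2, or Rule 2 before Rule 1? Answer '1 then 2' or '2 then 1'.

Order 1 then 2:
  1 Medial Vowel Deletion: [fibemnod] → [fbemnod]
  2 Progressive Voicing Assimilation: [fbemnod] → [fpemnod]
  result: [fpemnod]
Order 2 then 1:
  2 Progressive Voicing Assimilation: no change — [fibemnod]
  1 Medial Vowel Deletion: [fibemnod] → [fbemnod]
  result: [fbemnod]

1 then 2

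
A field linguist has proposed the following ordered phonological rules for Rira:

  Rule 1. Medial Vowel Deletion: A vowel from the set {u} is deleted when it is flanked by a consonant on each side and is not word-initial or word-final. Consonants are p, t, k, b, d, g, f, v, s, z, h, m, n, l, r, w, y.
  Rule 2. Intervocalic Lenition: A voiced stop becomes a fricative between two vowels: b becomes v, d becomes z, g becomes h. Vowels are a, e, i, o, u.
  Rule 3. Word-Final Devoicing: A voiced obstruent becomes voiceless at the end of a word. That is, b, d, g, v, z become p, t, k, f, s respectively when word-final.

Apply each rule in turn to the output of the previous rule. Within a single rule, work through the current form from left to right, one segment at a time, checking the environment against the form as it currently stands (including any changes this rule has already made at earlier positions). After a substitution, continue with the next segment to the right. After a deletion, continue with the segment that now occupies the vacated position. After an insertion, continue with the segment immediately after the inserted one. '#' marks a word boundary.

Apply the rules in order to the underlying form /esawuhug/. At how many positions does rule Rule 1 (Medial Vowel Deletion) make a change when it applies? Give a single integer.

Rule 1 Medial Vowel Deletion: [esawuhug] → [esawhg]
Rule 2 Intervocalic Lenition: no change — [esawhg]
Rule 3 Word-Final Devoicing: [esawhg] → [esawhk]
Rule Rule 1 changed 2 position(s).

2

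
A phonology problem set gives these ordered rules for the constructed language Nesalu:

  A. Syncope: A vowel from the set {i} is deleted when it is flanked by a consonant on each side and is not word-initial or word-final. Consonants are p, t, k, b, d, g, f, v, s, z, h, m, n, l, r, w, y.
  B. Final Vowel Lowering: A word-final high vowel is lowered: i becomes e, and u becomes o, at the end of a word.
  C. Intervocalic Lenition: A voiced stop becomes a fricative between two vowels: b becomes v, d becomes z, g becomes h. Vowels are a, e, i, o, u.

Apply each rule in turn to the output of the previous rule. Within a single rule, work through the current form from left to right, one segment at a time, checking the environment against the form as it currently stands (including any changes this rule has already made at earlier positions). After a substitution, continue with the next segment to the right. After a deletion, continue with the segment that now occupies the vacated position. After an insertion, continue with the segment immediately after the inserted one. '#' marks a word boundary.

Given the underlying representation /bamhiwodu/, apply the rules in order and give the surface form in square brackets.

[bamhwozo]

A Syncope: [bamhiwodu] → [bamhwodu]
B Final Vowel Lowering: [bamhwodu] → [bamhwodo]
C Intervocalic Lenition: [bamhwodo] → [bamhwozo]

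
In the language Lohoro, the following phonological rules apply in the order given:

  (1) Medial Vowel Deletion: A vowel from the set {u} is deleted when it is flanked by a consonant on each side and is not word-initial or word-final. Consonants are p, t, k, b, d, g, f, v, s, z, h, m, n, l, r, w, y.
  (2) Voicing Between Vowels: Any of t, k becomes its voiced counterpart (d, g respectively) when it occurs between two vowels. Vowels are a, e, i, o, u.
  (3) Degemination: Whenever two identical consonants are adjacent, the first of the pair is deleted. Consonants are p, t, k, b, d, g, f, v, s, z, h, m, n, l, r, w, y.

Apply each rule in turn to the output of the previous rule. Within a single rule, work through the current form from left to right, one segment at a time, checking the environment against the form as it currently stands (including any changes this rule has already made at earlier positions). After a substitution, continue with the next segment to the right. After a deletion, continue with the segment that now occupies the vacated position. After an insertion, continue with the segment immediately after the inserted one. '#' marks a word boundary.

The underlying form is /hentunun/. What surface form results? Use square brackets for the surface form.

(1) Medial Vowel Deletion: [hentunun] → [hentnn]
(2) Voicing Between Vowels: no change — [hentnn]
(3) Degemination: [hentnn] → [hentn]

[hentn]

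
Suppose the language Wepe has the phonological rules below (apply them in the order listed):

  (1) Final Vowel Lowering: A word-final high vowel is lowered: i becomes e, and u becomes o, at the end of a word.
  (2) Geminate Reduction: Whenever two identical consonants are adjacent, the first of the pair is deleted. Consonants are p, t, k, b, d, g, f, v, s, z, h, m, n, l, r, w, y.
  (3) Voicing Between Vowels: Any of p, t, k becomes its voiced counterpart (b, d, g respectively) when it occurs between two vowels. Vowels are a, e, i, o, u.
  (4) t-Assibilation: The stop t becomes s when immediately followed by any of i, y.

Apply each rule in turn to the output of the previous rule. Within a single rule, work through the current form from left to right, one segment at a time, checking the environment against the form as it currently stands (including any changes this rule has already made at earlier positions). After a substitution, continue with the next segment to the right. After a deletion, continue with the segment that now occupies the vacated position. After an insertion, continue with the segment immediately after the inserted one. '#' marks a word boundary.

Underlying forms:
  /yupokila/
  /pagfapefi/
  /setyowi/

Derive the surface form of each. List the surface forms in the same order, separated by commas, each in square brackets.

/yupokila/:
  (1) Final Vowel Lowering: no change — [yupokila]
  (2) Geminate Reduction: no change — [yupokila]
  (3) Voicing Between Vowels: [yupokila] → [yubogila]
  (4) t-Assibilation: no change — [yubogila]
/pagfapefi/:
  (1) Final Vowel Lowering: [pagfapefi] → [pagfapefe]
  (2) Geminate Reduction: no change — [pagfapefe]
  (3) Voicing Between Vowels: [pagfapefe] → [pagfabefe]
  (4) t-Assibilation: no change — [pagfabefe]
/setyowi/:
  (1) Final Vowel Lowering: [setyowi] → [setyowe]
  (2) Geminate Reduction: no change — [setyowe]
  (3) Voicing Between Vowels: no change — [setyowe]
  (4) t-Assibilation: [setyowe] → [sesyowe]

[yubogila], [pagfabefe], [sesyowe]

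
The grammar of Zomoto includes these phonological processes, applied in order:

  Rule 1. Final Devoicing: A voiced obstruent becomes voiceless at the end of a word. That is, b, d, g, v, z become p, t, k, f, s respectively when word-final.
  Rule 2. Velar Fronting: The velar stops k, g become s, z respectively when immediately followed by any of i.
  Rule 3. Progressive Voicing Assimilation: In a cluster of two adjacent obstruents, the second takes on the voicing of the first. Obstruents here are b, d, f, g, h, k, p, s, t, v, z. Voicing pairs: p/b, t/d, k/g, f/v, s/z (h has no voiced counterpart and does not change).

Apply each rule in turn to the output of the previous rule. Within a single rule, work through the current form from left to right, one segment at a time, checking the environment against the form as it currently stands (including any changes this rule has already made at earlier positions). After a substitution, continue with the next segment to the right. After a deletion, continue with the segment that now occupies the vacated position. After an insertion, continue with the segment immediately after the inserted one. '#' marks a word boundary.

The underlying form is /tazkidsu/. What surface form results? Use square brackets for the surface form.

Rule 1 Final Devoicing: no change — [tazkidsu]
Rule 2 Velar Fronting: [tazkidsu] → [tazsidsu]
Rule 3 Progressive Voicing Assimilation: [tazsidsu] → [tazzidzu]

[tazzidzu]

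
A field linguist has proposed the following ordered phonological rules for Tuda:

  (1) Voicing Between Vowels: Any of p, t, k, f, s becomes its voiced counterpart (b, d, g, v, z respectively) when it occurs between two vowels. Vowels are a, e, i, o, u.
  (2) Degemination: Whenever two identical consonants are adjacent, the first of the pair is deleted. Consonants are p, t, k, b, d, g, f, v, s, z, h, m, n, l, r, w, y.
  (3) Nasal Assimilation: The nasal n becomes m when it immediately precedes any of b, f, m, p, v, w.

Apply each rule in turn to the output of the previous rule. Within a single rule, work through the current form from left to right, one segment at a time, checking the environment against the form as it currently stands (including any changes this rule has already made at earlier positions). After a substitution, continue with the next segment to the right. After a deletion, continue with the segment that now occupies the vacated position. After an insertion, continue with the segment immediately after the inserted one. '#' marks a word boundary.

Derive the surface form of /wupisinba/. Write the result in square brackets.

(1) Voicing Between Vowels: [wupisinba] → [wubizinba]
(2) Degemination: no change — [wubizinba]
(3) Nasal Assimilation: [wubizinba] → [wubizimba]

[wubizimba]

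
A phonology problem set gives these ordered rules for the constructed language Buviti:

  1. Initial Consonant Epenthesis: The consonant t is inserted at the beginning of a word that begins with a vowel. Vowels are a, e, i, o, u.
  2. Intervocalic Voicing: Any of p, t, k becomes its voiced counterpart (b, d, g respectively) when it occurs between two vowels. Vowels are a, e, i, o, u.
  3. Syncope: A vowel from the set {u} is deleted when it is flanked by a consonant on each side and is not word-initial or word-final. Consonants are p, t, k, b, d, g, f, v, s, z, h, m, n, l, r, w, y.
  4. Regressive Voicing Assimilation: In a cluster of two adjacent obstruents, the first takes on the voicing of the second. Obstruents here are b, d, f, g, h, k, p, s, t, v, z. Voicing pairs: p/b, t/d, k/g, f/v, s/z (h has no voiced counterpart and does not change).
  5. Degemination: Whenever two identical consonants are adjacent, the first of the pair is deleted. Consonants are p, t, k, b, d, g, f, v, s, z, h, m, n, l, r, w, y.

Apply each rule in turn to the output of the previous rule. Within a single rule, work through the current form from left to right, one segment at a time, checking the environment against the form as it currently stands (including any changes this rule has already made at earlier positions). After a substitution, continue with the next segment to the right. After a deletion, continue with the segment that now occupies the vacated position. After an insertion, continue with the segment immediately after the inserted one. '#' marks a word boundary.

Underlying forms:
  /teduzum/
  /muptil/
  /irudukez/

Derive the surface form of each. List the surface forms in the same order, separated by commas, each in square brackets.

/teduzum/:
  1 Initial Consonant Epenthesis: no change — [teduzum]
  2 Intervocalic Voicing: no change — [teduzum]
  3 Syncope: [teduzum] → [tedzm]
  4 Regressive Voicing Assimilation: no change — [tedzm]
  5 Degemination: no change — [tedzm]
/muptil/:
  1 Initial Consonant Epenthesis: no change — [muptil]
  2 Intervocalic Voicing: no change — [muptil]
  3 Syncope: [muptil] → [mptil]
  4 Regressive Voicing Assimilation: no change — [mptil]
  5 Degemination: no change — [mptil]
/irudukez/:
  1 Initial Consonant Epenthesis: [irudukez] → [tirudukez]
  2 Intervocalic Voicing: [tirudukez] → [tirudugez]
  3 Syncope: [tirudugez] → [tirdgez]
  4 Regressive Voicing Assimilation: no change — [tirdgez]
  5 Degemination: no change — [tirdgez]

[tedzm], [mptil], [tirdgez]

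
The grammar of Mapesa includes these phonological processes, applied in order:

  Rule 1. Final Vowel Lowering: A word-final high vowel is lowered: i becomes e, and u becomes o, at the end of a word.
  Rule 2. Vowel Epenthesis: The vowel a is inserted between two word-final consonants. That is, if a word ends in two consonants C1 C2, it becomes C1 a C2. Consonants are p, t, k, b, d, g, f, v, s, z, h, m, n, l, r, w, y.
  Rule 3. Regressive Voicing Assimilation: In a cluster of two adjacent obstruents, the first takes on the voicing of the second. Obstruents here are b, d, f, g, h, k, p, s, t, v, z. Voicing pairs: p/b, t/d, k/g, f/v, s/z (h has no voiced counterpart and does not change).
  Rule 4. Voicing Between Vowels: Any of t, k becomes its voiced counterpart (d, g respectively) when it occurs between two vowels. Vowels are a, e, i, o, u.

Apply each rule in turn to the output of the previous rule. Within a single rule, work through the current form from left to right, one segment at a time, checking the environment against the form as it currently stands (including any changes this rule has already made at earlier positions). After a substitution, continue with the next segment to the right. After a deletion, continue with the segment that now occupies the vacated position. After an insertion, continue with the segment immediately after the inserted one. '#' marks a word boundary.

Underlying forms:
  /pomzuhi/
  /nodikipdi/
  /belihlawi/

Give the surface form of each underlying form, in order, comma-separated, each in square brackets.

[pomzuhe], [nodigibde], [belihlawe]

/pomzuhi/:
  Rule 1 Final Vowel Lowering: [pomzuhi] → [pomzuhe]
  Rule 2 Vowel Epenthesis: no change — [pomzuhe]
  Rule 3 Regressive Voicing Assimilation: no change — [pomzuhe]
  Rule 4 Voicing Between Vowels: no change — [pomzuhe]
/nodikipdi/:
  Rule 1 Final Vowel Lowering: [nodikipdi] → [nodikipde]
  Rule 2 Vowel Epenthesis: no change — [nodikipde]
  Rule 3 Regressive Voicing Assimilation: [nodikipde] → [nodikibde]
  Rule 4 Voicing Between Vowels: [nodikibde] → [nodigibde]
/belihlawi/:
  Rule 1 Final Vowel Lowering: [belihlawi] → [belihlawe]
  Rule 2 Vowel Epenthesis: no change — [belihlawe]
  Rule 3 Regressive Voicing Assimilation: no change — [belihlawe]
  Rule 4 Voicing Between Vowels: no change — [belihlawe]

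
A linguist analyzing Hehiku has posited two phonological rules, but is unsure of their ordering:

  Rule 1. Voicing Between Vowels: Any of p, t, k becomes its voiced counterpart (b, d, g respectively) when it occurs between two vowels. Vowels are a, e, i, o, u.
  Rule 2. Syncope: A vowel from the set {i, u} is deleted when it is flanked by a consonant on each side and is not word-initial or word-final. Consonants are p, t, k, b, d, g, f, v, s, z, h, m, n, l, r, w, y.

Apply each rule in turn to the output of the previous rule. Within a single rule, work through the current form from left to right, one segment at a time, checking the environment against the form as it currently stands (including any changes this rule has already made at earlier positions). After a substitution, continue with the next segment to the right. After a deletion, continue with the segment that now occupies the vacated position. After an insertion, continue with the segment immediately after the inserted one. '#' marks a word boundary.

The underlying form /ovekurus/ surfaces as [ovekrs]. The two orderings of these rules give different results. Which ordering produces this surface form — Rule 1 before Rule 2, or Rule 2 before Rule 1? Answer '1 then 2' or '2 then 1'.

Order 1 then 2:
  1 Voicing Between Vowels: [ovekurus] → [ovegurus]
  2 Syncope: [ovegurus] → [ovegrs]
  result: [ovegrs]
Order 2 then 1:
  2 Syncope: [ovekurus] → [ovekrs]
  1 Voicing Between Vowels: no change — [ovekrs]
  result: [ovekrs]

2 then 1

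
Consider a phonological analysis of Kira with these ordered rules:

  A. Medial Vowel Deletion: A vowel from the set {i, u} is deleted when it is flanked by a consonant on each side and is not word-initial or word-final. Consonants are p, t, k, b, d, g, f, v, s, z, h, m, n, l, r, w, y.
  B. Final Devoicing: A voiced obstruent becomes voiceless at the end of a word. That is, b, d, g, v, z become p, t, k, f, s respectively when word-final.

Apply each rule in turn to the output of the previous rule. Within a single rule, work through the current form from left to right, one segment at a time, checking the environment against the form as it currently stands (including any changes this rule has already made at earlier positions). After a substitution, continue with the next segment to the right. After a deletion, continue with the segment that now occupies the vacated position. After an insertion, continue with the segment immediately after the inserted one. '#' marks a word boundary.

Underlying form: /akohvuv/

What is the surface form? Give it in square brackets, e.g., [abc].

[akohvf]

A Medial Vowel Deletion: [akohvuv] → [akohvv]
B Final Devoicing: [akohvv] → [akohvf]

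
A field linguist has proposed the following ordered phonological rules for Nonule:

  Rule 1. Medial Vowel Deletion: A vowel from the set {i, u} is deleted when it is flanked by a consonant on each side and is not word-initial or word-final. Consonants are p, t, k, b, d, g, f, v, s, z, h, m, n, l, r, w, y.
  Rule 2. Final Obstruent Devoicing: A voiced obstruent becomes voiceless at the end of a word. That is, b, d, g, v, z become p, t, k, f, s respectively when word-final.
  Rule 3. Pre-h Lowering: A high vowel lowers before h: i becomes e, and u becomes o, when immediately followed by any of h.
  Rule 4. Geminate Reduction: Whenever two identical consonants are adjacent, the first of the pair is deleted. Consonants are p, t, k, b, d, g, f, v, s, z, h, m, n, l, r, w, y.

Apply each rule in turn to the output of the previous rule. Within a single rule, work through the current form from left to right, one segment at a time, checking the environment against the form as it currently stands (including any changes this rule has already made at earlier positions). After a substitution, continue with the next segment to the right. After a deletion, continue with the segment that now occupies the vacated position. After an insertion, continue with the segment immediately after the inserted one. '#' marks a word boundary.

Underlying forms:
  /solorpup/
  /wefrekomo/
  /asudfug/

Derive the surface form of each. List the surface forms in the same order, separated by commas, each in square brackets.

[solorp], [wefrekomo], [asdfk]

/solorpup/:
  Rule 1 Medial Vowel Deletion: [solorpup] → [solorpp]
  Rule 2 Final Obstruent Devoicing: no change — [solorpp]
  Rule 3 Pre-h Lowering: no change — [solorpp]
  Rule 4 Geminate Reduction: [solorpp] → [solorp]
/wefrekomo/:
  Rule 1 Medial Vowel Deletion: no change — [wefrekomo]
  Rule 2 Final Obstruent Devoicing: no change — [wefrekomo]
  Rule 3 Pre-h Lowering: no change — [wefrekomo]
  Rule 4 Geminate Reduction: no change — [wefrekomo]
/asudfug/:
  Rule 1 Medial Vowel Deletion: [asudfug] → [asdfg]
  Rule 2 Final Obstruent Devoicing: [asdfg] → [asdfk]
  Rule 3 Pre-h Lowering: no change — [asdfk]
  Rule 4 Geminate Reduction: no change — [asdfk]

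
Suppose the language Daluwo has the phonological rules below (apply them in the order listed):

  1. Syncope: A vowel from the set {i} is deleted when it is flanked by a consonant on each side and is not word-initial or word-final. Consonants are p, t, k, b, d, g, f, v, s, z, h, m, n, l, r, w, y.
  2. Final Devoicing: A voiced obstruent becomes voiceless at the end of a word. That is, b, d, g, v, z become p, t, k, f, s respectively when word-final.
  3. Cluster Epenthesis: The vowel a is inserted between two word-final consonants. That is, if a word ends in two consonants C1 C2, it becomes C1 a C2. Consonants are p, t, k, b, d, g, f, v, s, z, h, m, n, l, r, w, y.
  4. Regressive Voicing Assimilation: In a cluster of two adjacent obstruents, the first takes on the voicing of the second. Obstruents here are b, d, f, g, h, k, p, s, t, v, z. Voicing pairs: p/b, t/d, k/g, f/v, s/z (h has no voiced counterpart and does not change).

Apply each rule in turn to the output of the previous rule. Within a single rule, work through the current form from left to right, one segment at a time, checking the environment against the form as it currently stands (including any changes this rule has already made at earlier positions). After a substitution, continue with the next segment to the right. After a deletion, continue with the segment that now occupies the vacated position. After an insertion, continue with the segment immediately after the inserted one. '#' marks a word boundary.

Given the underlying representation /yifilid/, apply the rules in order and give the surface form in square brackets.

[yflat]

1 Syncope: [yifilid] → [yfld]
2 Final Devoicing: [yfld] → [yflt]
3 Cluster Epenthesis: [yflt] → [yflat]
4 Regressive Voicing Assimilation: no change — [yflat]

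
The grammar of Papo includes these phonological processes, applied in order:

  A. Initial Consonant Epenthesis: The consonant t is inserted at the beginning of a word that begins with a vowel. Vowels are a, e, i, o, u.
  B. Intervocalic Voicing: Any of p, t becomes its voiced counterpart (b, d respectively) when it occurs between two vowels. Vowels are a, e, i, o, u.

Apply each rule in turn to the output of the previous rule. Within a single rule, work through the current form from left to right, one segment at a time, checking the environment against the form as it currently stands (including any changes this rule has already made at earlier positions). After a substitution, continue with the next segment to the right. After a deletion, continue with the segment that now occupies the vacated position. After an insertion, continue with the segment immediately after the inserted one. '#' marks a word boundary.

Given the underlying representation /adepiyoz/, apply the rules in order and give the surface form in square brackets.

A Initial Consonant Epenthesis: [adepiyoz] → [tadepiyoz]
B Intervocalic Voicing: [tadepiyoz] → [tadebiyoz]

[tadebiyoz]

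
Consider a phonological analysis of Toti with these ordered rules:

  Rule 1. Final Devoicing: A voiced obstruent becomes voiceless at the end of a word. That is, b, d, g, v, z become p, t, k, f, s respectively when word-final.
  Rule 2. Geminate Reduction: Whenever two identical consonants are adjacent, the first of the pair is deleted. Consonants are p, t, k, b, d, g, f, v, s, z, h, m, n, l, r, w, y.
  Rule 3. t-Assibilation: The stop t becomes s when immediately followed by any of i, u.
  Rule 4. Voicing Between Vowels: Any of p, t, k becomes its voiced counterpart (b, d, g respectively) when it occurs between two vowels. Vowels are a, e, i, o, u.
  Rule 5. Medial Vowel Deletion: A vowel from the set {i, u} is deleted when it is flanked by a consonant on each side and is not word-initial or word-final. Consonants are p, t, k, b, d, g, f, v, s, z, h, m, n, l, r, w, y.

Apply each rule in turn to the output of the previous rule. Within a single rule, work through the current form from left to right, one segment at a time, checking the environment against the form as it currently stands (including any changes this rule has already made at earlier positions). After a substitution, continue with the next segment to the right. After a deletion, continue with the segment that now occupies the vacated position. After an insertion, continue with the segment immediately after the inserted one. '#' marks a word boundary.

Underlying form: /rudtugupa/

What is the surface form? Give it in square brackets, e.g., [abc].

Rule 1 Final Devoicing: no change — [rudtugupa]
Rule 2 Geminate Reduction: no change — [rudtugupa]
Rule 3 t-Assibilation: [rudtugupa] → [rudsugupa]
Rule 4 Voicing Between Vowels: [rudsugupa] → [rudsuguba]
Rule 5 Medial Vowel Deletion: [rudsuguba] → [rdsgba]

[rdsgba]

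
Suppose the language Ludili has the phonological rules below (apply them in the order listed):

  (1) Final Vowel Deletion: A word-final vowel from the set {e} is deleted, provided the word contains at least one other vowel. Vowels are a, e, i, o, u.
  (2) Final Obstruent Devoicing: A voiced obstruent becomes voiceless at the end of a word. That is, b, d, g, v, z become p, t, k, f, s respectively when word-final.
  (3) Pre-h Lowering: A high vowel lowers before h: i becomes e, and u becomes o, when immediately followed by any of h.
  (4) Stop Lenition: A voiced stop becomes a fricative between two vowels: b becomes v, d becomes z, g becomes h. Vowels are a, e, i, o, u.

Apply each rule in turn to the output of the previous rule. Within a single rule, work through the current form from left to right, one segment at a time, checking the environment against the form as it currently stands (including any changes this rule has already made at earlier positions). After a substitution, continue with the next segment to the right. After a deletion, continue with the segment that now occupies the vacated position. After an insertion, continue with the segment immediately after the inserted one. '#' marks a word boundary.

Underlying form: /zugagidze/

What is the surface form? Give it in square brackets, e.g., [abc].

(1) Final Vowel Deletion: [zugagidze] → [zugagidz]
(2) Final Obstruent Devoicing: [zugagidz] → [zugagids]
(3) Pre-h Lowering: no change — [zugagids]
(4) Stop Lenition: [zugagids] → [zuhahids]

[zuhahids]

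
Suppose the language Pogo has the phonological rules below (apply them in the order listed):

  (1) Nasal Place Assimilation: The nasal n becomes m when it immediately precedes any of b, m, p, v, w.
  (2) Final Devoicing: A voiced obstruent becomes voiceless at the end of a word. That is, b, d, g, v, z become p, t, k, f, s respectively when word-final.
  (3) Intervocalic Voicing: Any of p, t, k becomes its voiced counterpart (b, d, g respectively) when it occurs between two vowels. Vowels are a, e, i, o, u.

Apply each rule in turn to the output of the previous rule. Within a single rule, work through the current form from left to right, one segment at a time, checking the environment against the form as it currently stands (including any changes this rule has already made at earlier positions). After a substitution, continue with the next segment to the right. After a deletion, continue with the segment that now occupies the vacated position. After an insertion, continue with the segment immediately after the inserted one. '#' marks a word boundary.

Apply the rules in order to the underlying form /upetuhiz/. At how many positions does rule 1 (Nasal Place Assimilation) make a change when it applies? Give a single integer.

(1) Nasal Place Assimilation: no change — [upetuhiz]
(2) Final Devoicing: [upetuhiz] → [upetuhis]
(3) Intervocalic Voicing: [upetuhis] → [ubeduhis]
Rule 1 changed 0 position(s).

0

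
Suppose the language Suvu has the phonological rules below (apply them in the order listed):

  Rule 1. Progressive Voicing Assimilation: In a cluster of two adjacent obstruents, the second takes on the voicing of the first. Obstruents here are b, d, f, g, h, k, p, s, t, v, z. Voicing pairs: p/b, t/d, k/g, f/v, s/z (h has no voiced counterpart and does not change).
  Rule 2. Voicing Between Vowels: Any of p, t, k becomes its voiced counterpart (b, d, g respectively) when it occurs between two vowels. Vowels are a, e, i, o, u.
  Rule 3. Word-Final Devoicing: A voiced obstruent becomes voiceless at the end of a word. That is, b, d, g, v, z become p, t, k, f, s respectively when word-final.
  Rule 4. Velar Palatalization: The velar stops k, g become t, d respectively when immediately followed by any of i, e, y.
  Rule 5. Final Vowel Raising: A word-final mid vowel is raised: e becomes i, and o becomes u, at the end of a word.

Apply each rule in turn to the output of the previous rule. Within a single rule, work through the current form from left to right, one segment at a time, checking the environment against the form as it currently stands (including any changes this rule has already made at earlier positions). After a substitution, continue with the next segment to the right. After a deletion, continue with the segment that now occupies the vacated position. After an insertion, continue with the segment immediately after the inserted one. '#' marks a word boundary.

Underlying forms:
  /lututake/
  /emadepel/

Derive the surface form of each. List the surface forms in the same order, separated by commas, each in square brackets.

[lududadi], [emadebel]

/lututake/:
  Rule 1 Progressive Voicing Assimilation: no change — [lututake]
  Rule 2 Voicing Between Vowels: [lututake] → [lududage]
  Rule 3 Word-Final Devoicing: no change — [lududage]
  Rule 4 Velar Palatalization: [lududage] → [lududade]
  Rule 5 Final Vowel Raising: [lududade] → [lududadi]
/emadepel/:
  Rule 1 Progressive Voicing Assimilation: no change — [emadepel]
  Rule 2 Voicing Between Vowels: [emadepel] → [emadebel]
  Rule 3 Word-Final Devoicing: no change — [emadebel]
  Rule 4 Velar Palatalization: no change — [emadebel]
  Rule 5 Final Vowel Raising: no change — [emadebel]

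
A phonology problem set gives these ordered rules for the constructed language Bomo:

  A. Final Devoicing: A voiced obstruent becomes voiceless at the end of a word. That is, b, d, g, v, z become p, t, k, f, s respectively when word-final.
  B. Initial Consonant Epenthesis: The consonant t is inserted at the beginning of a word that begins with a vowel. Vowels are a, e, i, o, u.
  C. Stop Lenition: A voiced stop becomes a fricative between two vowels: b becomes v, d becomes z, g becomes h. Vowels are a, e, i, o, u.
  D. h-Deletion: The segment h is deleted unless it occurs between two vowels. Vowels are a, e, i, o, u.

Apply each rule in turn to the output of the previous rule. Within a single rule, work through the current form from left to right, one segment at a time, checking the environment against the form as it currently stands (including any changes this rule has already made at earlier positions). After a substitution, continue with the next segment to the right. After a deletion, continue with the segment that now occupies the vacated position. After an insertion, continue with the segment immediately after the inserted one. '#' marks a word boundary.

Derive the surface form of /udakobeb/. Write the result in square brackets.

[tuzakovep]

A Final Devoicing: [udakobeb] → [udakobep]
B Initial Consonant Epenthesis: [udakobep] → [tudakobep]
C Stop Lenition: [tudakobep] → [tuzakovep]
D h-Deletion: no change — [tuzakovep]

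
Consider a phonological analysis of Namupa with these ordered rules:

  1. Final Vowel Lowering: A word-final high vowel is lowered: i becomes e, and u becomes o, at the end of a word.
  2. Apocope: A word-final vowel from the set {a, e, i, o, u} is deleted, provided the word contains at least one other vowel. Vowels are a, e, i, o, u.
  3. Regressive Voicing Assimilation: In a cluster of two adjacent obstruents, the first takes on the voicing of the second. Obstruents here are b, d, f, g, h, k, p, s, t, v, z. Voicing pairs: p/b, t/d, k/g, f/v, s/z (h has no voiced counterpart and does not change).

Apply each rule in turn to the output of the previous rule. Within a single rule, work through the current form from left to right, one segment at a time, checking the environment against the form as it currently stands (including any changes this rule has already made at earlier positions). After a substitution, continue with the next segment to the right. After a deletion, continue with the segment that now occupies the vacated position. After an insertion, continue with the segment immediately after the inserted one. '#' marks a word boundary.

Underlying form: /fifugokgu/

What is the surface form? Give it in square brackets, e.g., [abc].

1 Final Vowel Lowering: [fifugokgu] → [fifugokgo]
2 Apocope: [fifugokgo] → [fifugokg]
3 Regressive Voicing Assimilation: [fifugokg] → [fifugogg]

[fifugogg]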